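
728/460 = 1+67/115 = 1.58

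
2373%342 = 321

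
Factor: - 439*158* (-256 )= 17756672 = 2^9  *  79^1*439^1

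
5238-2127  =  3111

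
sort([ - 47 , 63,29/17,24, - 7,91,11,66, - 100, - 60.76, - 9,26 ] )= [ - 100,-60.76, - 47, - 9,  -  7,29/17, 11,24, 26 , 63, 66 , 91]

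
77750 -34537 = 43213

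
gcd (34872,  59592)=24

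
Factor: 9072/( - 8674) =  - 2^3*3^4*7^1 * 4337^( -1) =- 4536/4337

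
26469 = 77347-50878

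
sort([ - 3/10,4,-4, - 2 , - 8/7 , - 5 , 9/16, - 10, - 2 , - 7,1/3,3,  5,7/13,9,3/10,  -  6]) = [-10,-7, -6,  -  5, - 4 , - 2,  -  2, - 8/7, - 3/10 , 3/10, 1/3 , 7/13, 9/16 , 3 , 4, 5 , 9] 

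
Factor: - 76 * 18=-2^3*3^2*19^1 = -  1368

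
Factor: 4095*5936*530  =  12883197600 = 2^5*3^2 * 5^2*7^2*13^1*53^2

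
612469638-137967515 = 474502123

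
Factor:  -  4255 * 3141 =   -  13364955 = - 3^2*5^1*23^1*37^1*349^1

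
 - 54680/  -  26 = 2103 + 1/13 = 2103.08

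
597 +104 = 701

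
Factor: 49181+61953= 111134 = 2^1*181^1*307^1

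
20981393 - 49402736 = -28421343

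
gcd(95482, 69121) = 1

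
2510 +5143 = 7653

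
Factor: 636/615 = 212/205 =2^2*5^(-1) *41^(- 1)*53^1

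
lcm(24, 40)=120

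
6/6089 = 6/6089 = 0.00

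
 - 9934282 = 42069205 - 52003487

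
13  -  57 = -44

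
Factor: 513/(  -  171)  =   - 3^1 = - 3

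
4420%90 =10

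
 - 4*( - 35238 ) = 140952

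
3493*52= 181636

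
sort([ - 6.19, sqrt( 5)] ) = [ - 6.19 , sqrt( 5 )]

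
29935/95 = 5987/19  =  315.11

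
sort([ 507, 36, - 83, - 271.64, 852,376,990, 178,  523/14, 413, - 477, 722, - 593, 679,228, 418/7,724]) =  [ - 593,  -  477, - 271.64, - 83, 36,523/14, 418/7, 178 , 228,376,413, 507, 679 , 722, 724,852,990]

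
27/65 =27/65 = 0.42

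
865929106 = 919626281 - 53697175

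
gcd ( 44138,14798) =2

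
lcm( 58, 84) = 2436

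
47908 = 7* 6844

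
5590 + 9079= 14669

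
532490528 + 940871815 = 1473362343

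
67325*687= 46252275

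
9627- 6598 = 3029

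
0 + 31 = 31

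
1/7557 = 1/7557 =0.00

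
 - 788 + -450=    - 1238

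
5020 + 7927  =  12947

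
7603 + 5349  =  12952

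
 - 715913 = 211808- 927721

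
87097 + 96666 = 183763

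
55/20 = 11/4 = 2.75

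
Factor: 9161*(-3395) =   -  31101595 =- 5^1*7^1*97^1*9161^1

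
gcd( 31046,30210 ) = 38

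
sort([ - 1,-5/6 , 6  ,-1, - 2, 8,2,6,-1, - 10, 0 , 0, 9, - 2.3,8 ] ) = [-10,-2.3, - 2, - 1, - 1, - 1 , - 5/6,  0, 0 , 2,6,6 , 8,  8, 9]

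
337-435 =  -  98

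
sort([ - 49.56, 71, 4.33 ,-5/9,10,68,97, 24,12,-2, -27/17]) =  [-49.56, - 2,-27/17, - 5/9, 4.33, 10  ,  12,24 , 68,71,97]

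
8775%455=130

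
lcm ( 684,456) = 1368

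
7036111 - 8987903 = - 1951792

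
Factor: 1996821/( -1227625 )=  - 3^2* 5^( - 3)*7^( - 1) * 23^ (  -  1 ) * 61^( - 1) * 127^1 * 1747^1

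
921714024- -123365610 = 1045079634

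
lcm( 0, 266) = 0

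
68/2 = 34 = 34.00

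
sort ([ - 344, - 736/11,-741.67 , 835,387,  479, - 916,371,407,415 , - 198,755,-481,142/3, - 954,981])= [ - 954, - 916, - 741.67, - 481, - 344,-198,-736/11, 142/3,371, 387,407, 415, 479,755, 835,  981 ]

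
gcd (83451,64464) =3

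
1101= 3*367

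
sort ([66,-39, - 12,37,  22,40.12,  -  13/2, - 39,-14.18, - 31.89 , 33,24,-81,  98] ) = [ - 81, - 39,-39, - 31.89,-14.18,  -  12, - 13/2,22,24, 33,37,40.12, 66,98 ]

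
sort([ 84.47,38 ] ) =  [38,84.47 ]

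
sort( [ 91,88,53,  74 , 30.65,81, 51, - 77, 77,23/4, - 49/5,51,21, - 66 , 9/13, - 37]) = [-77, - 66,-37, - 49/5,9/13, 23/4, 21, 30.65,51,51,53,74,77,81,88, 91]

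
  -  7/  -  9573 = 7/9573 = 0.00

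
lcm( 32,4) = 32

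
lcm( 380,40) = 760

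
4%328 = 4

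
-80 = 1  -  81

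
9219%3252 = 2715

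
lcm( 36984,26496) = 1775232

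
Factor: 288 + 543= 831 = 3^1 *277^1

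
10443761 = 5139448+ 5304313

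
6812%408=284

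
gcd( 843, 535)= 1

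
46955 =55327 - 8372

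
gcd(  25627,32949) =3661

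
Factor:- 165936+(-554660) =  - 720596  =  -  2^2*17^1 * 10597^1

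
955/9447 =955/9447  =  0.10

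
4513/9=4513/9=501.44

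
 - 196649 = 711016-907665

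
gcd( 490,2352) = 98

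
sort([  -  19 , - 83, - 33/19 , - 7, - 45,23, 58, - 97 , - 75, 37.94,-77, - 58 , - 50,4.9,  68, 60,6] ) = [ - 97, - 83, - 77, - 75, - 58, - 50, - 45, - 19 , - 7, - 33/19, 4.9,6, 23, 37.94, 58, 60, 68] 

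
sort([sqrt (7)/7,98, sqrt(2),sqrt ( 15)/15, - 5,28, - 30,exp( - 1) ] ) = [ - 30, - 5,sqrt( 15)/15,exp( - 1), sqrt( 7 ) /7, sqrt( 2),28,98]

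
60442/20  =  30221/10 = 3022.10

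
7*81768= 572376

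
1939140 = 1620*1197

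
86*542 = 46612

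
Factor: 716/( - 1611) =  - 4/9 = - 2^2*3^(  -  2) 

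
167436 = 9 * 18604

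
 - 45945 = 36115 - 82060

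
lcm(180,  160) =1440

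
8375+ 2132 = 10507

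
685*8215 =5627275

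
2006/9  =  222 + 8/9 = 222.89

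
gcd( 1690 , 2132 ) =26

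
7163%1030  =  983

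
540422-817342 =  - 276920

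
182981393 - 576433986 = -393452593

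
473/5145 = 473/5145 = 0.09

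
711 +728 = 1439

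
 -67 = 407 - 474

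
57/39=1 + 6/13=1.46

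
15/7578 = 5/2526  =  0.00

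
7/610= 7/610 = 0.01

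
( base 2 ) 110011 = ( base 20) 2b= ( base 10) 51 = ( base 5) 201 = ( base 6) 123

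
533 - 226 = 307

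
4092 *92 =376464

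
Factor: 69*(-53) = -3^1*23^1*53^1= -3657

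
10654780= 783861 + 9870919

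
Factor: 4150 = 2^1 * 5^2*83^1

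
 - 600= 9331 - 9931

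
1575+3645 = 5220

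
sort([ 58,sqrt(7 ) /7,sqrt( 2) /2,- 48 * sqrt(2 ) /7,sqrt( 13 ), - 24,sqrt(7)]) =[-24, - 48*sqrt(2)/7,sqrt(7)/7, sqrt(2) /2,sqrt ( 7 ),sqrt( 13), 58]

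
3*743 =2229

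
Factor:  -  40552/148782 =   -  148/543 = -  2^2 * 3^( - 1 )*37^1 * 181^ (-1 ) 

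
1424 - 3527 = -2103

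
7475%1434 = 305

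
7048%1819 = 1591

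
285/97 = 285/97 = 2.94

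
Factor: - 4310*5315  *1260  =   - 2^3*3^2 * 5^3 *7^1*431^1*1063^1 = - 28863639000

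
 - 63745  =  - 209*305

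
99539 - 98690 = 849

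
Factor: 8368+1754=2^1* 3^1*7^1* 241^1  =  10122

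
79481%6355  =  3221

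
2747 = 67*41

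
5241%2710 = 2531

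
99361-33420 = 65941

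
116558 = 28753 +87805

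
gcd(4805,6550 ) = 5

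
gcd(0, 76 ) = 76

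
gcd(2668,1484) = 4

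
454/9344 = 227/4672 = 0.05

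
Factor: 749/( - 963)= -7/9 = - 3^( - 2 ) * 7^1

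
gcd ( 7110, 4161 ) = 3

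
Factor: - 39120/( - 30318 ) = 40/31 = 2^3*5^1*31^(-1) 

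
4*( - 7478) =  - 29912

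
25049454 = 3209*7806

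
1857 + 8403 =10260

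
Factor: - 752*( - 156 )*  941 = 2^6*3^1*13^1*47^1 * 941^1  =  110390592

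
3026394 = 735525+2290869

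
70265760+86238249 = 156504009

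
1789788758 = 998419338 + 791369420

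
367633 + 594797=962430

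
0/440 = 0 = 0.00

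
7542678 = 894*8437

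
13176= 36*366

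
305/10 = 61/2 = 30.50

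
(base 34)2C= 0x50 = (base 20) 40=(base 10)80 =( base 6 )212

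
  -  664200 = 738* ( - 900 ) 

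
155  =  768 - 613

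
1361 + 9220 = 10581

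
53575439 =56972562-3397123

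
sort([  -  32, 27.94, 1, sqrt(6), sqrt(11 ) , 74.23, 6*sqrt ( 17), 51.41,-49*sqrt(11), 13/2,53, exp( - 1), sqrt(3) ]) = [  -  49*sqrt( 11), - 32, exp(  -  1),1, sqrt( 3), sqrt(6),sqrt( 11),13/2, 6*sqrt( 17 ), 27.94, 51.41, 53,74.23]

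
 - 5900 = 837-6737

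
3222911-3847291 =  - 624380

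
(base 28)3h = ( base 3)10202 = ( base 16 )65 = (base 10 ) 101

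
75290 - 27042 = 48248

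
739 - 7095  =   - 6356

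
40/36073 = 40/36073 = 0.00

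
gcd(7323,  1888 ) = 1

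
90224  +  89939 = 180163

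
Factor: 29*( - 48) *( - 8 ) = 11136 = 2^7 * 3^1*29^1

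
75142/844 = 37571/422 = 89.03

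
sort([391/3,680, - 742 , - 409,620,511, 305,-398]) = [ - 742,  -  409, - 398, 391/3,305,511,620 , 680] 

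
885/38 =885/38  =  23.29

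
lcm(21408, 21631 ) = 2076576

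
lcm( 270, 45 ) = 270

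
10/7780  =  1/778 = 0.00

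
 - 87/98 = -1 + 11/98 =- 0.89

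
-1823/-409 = 4  +  187/409 = 4.46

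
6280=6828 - 548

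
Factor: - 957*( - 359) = 343563 = 3^1*11^1*29^1*359^1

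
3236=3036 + 200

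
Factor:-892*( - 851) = 2^2*23^1*37^1*223^1 =759092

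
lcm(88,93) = 8184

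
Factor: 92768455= 5^1*  13^1*919^1*1553^1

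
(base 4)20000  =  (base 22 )116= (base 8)1000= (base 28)i8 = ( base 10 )512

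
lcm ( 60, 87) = 1740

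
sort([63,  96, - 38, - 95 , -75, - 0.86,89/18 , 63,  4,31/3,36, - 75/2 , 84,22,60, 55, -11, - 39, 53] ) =[ -95 , - 75, - 39,-38,- 75/2,  -  11, - 0.86, 4,89/18, 31/3,22,36,53,55,60,63,63, 84,96 ] 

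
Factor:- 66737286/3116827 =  - 2^1*3^2*11^1 * 179^1* 269^1 * 445261^( - 1 ) = - 9533898/445261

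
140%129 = 11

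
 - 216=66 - 282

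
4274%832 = 114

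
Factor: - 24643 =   -  19^1 * 1297^1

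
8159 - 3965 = 4194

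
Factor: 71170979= 11^1 * 19^1 * 503^1* 677^1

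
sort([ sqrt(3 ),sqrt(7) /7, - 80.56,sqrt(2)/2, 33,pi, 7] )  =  [ - 80.56, sqrt( 7)/7,sqrt( 2)/2  ,  sqrt( 3 ),pi,7,33 ]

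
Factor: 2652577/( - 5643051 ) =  - 3^( - 1)*31^1*41^1*157^( - 1 )*2087^1 * 11981^( - 1)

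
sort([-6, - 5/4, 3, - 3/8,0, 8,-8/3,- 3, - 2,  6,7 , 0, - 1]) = [ - 6, - 3, - 8/3, - 2, - 5/4,- 1, - 3/8,0,  0,3,6,7,8]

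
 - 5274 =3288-8562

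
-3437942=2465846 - 5903788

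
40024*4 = 160096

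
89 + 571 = 660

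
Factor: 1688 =2^3*211^1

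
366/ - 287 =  - 2 + 208/287=-1.28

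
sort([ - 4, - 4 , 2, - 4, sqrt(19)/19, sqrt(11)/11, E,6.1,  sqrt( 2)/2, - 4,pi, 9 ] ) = [ - 4, - 4, - 4, - 4,sqrt( 19)/19 , sqrt ( 11)/11,sqrt(2)/2,2,E, pi,6.1,  9]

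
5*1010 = 5050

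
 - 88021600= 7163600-95185200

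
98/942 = 49/471 = 0.10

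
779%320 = 139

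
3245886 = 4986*651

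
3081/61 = 3081/61 = 50.51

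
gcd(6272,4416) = 64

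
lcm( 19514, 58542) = 58542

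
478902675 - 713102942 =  - 234200267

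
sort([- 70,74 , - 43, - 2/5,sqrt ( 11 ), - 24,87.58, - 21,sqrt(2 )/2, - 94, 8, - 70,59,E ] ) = [  -  94, - 70,-70 , - 43, - 24, - 21,-2/5,sqrt(2)/2, E,sqrt(11),8, 59,74,87.58]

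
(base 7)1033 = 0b101101111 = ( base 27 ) dg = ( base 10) 367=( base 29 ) cj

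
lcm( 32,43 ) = 1376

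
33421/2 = 16710 + 1/2 = 16710.50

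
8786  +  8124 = 16910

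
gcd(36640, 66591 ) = 1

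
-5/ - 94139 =5/94139 = 0.00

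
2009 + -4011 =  - 2002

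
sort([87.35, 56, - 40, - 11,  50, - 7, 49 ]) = [ - 40, - 11,-7, 49, 50, 56 , 87.35]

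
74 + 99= 173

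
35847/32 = 35847/32 = 1120.22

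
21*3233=67893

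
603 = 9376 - 8773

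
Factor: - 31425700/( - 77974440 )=2^ ( - 1) * 3^(-1) * 5^1*314257^1*649787^( - 1) = 1571285/3898722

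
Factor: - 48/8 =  - 2^1*3^1 = - 6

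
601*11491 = 6906091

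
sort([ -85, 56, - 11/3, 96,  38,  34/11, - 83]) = [ - 85,-83, - 11/3, 34/11,38, 56,96] 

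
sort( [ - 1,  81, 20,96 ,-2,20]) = [ -2, - 1, 20, 20,81, 96]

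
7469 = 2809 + 4660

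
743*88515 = 65766645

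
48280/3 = 48280/3 = 16093.33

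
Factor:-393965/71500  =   -2^( - 2) * 5^(-2 )  *19^1 * 29^1 = -551/100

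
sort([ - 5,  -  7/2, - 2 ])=[ - 5, - 7/2, - 2 ]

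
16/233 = 16/233=0.07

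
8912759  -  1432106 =7480653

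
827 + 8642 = 9469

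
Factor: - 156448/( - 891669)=2^5*3^ ( - 1)*83^(-1)*3581^( - 1)*  4889^1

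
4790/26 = 184+3/13 = 184.23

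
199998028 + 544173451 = 744171479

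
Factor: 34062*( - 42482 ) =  - 1447021884 = - 2^2*3^1*7^1 * 11^1*811^1*1931^1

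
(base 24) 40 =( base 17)5B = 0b1100000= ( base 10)96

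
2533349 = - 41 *( - 61789 )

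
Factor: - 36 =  -2^2*3^2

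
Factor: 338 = 2^1*13^2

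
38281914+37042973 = 75324887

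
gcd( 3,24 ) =3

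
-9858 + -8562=  -  18420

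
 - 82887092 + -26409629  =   - 109296721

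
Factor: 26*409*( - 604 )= -6422936 = -  2^3*13^1*151^1*409^1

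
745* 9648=7187760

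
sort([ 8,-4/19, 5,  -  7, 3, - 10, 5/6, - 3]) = [-10,-7, - 3, - 4/19, 5/6, 3, 5, 8]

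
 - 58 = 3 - 61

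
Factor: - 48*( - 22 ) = 2^5*3^1 * 11^1 = 1056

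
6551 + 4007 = 10558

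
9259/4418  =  2 + 9/94= 2.10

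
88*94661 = 8330168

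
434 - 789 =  - 355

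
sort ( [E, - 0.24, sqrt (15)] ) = [-0.24, E, sqrt(15) ] 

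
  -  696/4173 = -1+1159/1391  =  - 0.17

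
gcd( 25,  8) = 1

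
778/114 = 389/57 = 6.82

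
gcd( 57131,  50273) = 1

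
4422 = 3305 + 1117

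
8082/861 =9 + 111/287 = 9.39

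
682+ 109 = 791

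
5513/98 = 5513/98 = 56.26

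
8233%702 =511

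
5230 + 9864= 15094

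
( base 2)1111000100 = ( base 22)1LI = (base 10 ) 964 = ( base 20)284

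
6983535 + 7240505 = 14224040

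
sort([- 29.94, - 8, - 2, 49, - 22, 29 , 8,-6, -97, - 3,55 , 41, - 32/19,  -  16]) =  [ - 97, - 29.94, - 22, - 16, - 8, - 6, - 3, - 2, - 32/19, 8, 29,41,  49  ,  55 ] 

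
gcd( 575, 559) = 1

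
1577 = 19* 83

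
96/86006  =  48/43003  =  0.00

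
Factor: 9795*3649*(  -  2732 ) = - 2^2*3^1*5^1 * 41^1 * 89^1*653^1*  683^1 = -97647021060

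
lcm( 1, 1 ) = 1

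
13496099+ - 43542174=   -  30046075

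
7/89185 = 7/89185 = 0.00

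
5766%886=450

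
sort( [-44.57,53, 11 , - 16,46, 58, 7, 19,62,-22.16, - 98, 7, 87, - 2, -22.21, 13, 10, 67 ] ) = [ - 98, - 44.57, - 22.21, - 22.16,-16,-2, 7, 7, 10, 11 , 13 , 19, 46, 53 , 58, 62, 67, 87 ] 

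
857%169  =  12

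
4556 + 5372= 9928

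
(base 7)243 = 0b10000001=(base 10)129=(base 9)153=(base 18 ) 73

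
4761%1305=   846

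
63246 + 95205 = 158451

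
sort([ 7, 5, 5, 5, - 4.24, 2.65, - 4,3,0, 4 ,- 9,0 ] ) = [ - 9, - 4.24, - 4, 0, 0, 2.65,3,4, 5,5, 5, 7] 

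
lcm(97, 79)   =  7663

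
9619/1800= 9619/1800= 5.34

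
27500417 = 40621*677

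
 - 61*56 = -3416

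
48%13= 9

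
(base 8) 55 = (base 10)45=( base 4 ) 231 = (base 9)50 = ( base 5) 140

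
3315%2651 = 664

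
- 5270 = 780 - 6050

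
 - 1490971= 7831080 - 9322051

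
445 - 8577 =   -  8132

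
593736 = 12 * 49478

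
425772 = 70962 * 6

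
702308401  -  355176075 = 347132326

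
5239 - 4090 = 1149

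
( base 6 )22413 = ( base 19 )8F4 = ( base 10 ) 3177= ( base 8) 6151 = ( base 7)12156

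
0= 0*7467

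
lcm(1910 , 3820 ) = 3820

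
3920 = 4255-335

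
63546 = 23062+40484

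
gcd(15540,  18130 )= 2590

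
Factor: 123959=11^1*59^1*191^1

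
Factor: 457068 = 2^2*3^1*41^1*929^1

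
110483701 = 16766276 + 93717425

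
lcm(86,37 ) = 3182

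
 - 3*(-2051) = 6153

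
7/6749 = 7/6749 = 0.00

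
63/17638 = 63/17638=0.00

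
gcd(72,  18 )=18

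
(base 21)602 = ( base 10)2648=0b101001011000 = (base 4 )221120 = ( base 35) 25n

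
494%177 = 140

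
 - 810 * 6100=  - 4941000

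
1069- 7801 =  - 6732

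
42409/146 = 290 + 69/146= 290.47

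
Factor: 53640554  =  2^1*11^1*23^1*227^1*467^1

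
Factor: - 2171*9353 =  - 13^1 * 47^1*  167^1*199^1=- 20305363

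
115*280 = 32200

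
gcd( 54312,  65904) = 24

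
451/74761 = 451/74761 = 0.01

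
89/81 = 1+8/81=1.10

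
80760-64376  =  16384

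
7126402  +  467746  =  7594148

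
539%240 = 59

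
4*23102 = 92408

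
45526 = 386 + 45140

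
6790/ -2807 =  - 3 + 233/401 = -2.42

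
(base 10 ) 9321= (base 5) 244241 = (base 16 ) 2469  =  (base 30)aal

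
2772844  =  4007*692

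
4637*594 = 2754378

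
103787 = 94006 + 9781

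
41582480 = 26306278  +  15276202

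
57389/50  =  1147 + 39/50  =  1147.78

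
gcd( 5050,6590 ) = 10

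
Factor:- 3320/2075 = - 8/5 = - 2^3*5^(-1 )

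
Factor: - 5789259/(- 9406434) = 2^( - 1 )*3^2*7^1*193^(-1) * 8123^( - 1)*30631^1 = 1929753/3135478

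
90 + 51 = 141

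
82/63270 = 41/31635 = 0.00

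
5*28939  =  144695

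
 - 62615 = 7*( - 8945) 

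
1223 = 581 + 642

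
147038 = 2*73519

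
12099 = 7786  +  4313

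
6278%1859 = 701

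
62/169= 62/169= 0.37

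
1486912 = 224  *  6638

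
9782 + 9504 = 19286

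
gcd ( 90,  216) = 18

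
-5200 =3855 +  - 9055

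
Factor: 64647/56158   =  99/86 = 2^( -1) *3^2*11^1* 43^ (- 1)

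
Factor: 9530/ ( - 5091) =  - 2^1*3^( - 1 )*5^1*953^1*1697^ (-1)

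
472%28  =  24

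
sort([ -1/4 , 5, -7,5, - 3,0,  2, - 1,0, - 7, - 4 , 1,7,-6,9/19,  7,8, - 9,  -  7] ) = [-9,- 7,-7,  -  7,  -  6, - 4,-3,-1, -1/4, 0, 0,9/19,1, 2,  5 , 5,7,7,8]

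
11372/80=142+3/20 = 142.15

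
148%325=148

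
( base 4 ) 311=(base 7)104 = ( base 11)49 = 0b110101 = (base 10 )53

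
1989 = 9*221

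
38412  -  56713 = - 18301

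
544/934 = 272/467 = 0.58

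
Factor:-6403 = -19^1*337^1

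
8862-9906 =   -  1044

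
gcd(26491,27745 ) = 1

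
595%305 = 290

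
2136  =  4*534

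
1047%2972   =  1047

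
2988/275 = 10 +238/275=10.87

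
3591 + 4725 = 8316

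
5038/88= 229/4=57.25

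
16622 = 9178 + 7444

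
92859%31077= 30705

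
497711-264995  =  232716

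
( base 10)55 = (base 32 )1N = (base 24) 27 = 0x37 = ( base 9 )61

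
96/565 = 96/565 = 0.17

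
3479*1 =3479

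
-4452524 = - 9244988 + 4792464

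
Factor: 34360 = 2^3  *  5^1*859^1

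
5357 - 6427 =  - 1070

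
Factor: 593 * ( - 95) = - 56335=- 5^1* 19^1*593^1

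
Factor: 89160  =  2^3*3^1*5^1*743^1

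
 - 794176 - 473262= - 1267438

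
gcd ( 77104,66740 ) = 4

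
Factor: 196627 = 23^1*83^1*103^1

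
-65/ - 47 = 65/47 = 1.38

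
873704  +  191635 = 1065339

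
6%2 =0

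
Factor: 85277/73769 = 53^1 * 71^( - 1 )*1039^(-1 ) *1609^1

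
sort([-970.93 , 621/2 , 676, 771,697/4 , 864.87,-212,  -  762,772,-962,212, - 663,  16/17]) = [-970.93,-962 , - 762,-663 , - 212,16/17,  697/4, 212,621/2,676,771,  772,864.87]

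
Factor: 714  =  2^1*3^1*7^1 * 17^1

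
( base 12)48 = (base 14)40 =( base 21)2e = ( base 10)56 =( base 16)38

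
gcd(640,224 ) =32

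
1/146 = 1/146=0.01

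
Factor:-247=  - 13^1*19^1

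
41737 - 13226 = 28511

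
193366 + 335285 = 528651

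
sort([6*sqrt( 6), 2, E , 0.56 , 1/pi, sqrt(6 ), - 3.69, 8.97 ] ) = [ - 3.69 , 1/pi, 0.56, 2,sqrt (6 ), E, 8.97, 6 * sqrt( 6)]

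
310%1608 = 310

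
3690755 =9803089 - 6112334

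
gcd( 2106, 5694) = 78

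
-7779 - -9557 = 1778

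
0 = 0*61879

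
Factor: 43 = 43^1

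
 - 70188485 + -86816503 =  -157004988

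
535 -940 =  - 405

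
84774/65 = 84774/65 = 1304.22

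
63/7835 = 63/7835 = 0.01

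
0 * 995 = 0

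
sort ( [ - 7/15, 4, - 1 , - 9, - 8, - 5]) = [ - 9, - 8, - 5, - 1, - 7/15, 4]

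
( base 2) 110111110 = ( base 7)1205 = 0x1BE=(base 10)446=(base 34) D4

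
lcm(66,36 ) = 396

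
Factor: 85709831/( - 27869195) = -5^( - 1)*59^1*1452709^1*5573839^(  -  1 )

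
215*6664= 1432760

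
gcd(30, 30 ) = 30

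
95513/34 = 2809 + 7/34 =2809.21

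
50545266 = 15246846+35298420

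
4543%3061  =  1482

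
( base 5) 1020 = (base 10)135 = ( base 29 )4J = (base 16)87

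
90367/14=90367/14 = 6454.79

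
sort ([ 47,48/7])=[ 48/7,47] 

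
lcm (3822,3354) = 164346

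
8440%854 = 754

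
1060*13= 13780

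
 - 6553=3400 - 9953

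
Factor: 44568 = 2^3*3^2*619^1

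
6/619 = 6/619 = 0.01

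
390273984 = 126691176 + 263582808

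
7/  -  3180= - 7/3180 = - 0.00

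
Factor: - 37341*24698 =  - 922248018 =- 2^1 * 3^4*53^1*233^1*461^1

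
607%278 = 51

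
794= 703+91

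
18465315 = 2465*7491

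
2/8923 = 2/8923 = 0.00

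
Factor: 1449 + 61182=3^2*6959^1 = 62631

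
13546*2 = 27092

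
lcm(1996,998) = 1996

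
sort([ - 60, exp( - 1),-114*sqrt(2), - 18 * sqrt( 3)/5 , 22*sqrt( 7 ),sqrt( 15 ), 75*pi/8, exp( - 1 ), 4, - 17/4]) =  [ - 114*sqrt( 2), - 60, - 18 * sqrt( 3 )/5,-17/4,exp( - 1 ),exp( - 1 ),sqrt(15),  4,75* pi/8,  22*sqrt(7 ) ]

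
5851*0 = 0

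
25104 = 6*4184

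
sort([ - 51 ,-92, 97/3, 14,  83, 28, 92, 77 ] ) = [  -  92, - 51,  14, 28, 97/3, 77, 83, 92] 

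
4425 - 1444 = 2981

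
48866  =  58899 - 10033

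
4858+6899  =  11757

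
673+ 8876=9549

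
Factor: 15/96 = 2^( - 5)*5^1 = 5/32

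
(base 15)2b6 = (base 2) 1001101101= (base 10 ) 621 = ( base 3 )212000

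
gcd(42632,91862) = 2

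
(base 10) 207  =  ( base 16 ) cf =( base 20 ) A7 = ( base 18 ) b9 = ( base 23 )90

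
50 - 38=12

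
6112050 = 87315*70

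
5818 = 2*2909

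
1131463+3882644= 5014107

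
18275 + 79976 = 98251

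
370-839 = - 469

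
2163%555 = 498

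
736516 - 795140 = - 58624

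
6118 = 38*161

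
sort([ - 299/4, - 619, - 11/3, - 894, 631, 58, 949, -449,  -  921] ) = [ - 921,-894,-619,-449 ,- 299/4, - 11/3, 58, 631 , 949] 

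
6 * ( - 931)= - 5586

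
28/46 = 14/23=0.61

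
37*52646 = 1947902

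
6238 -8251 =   -  2013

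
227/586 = 227/586 = 0.39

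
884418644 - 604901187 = 279517457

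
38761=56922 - 18161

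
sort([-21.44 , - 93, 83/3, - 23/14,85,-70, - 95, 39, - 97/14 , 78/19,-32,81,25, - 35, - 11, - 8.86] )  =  [ - 95,-93 , - 70, -35 , -32, - 21.44, - 11,- 8.86,-97/14,-23/14, 78/19,25,83/3 , 39, 81,85 ]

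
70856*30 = 2125680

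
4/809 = 4/809 = 0.00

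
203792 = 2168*94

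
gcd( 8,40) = 8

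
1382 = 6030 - 4648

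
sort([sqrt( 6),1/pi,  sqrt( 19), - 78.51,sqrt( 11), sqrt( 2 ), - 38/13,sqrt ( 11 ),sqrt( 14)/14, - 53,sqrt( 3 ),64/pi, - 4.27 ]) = [ - 78.51, - 53, - 4.27, - 38/13,sqrt( 14 ) /14, 1/pi,sqrt( 2 ), sqrt(3 ), sqrt( 6 ), sqrt (11),sqrt( 11 ),sqrt( 19) , 64/pi]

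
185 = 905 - 720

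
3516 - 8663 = -5147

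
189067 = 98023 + 91044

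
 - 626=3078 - 3704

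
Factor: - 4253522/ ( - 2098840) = 2^( -2)*5^( - 1) * 7^1*13^1*137^( - 1)*383^( - 1 )*23371^1 = 2126761/1049420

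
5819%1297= 631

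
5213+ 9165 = 14378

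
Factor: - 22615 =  - 5^1*4523^1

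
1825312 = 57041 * 32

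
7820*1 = 7820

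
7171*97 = 695587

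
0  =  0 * 6668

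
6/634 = 3/317 =0.01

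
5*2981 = 14905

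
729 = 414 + 315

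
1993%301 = 187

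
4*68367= 273468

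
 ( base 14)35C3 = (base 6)111235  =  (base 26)DMN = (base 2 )10010010100111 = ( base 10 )9383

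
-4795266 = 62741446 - 67536712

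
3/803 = 3/803 =0.00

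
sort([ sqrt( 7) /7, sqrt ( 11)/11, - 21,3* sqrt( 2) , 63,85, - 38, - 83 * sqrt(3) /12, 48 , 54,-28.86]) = [-38,-28.86, -21,-83*sqrt( 3)/12, sqrt (11)/11, sqrt (7)/7, 3*sqrt(2) , 48, 54,63,85]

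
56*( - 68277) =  - 3823512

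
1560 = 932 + 628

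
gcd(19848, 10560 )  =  24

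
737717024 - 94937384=642779640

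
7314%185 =99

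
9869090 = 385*25634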